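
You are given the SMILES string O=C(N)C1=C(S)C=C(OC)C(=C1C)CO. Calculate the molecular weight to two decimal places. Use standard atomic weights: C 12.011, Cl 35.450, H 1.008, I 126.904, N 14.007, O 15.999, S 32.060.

227.28 g/mol

First, the molecular formula is C10H13NO3S (counting implicit H from valence).
  C: 10 × 12.011 = 120.110
  H: 13 × 1.008 = 13.104
  N: 1 × 14.007 = 14.007
  O: 3 × 15.999 = 47.997
  S: 1 × 32.060 = 32.060
Sum: 10×12.011 + 13×1.008 + 1×14.007 + 3×15.999 + 1×32.060 = 227.278 → 227.28 g/mol.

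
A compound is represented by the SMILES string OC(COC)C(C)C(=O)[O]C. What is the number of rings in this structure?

0

In SMILES, each pair of matching ring-closure digits denotes one ring-closing bond; the number of such bonds equals the number of independent rings.
Ring-closure bonds here: 0.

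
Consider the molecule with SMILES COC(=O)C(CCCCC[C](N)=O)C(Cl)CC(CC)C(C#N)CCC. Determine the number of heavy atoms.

Every atom symbol written in the SMILES (organic subset) is one heavy atom; implicit H are not written.
Heavy atoms by element → C:19, Cl:1, N:2, O:3.
Total: 25.

25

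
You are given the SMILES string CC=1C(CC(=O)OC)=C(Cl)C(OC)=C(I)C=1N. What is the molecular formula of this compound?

Walk through each heavy atom and fill implicit hydrogens from standard valence (C 4, N 3, O 2, S 2, halogen 1):
  atom 1: C, bond orders sum to 1 (valence 4) → 3 H
  atom 2: C, bond orders sum to 4 (valence 4) → 0 H
  atom 3: C, bond orders sum to 4 (valence 4) → 0 H
  atom 4: C, bond orders sum to 2 (valence 4) → 2 H
  atom 5: C, bond orders sum to 4 (valence 4) → 0 H
  atom 6: O, bond orders sum to 2 (valence 2) → 0 H
  atom 7: O, bond orders sum to 2 (valence 2) → 0 H
  atom 8: C, bond orders sum to 1 (valence 4) → 3 H
  atom 9: C, bond orders sum to 4 (valence 4) → 0 H
  atom 10: Cl (halogen, monovalent) → 0 H
  atom 11: C, bond orders sum to 4 (valence 4) → 0 H
  atom 12: O, bond orders sum to 2 (valence 2) → 0 H
  atom 13: C, bond orders sum to 1 (valence 4) → 3 H
  atom 14: C, bond orders sum to 4 (valence 4) → 0 H
  atom 15: I (halogen, monovalent) → 0 H
  atom 16: C, bond orders sum to 4 (valence 4) → 0 H
  atom 17: N, bond orders sum to 1 (valence 3) → 2 H
Totals → C:11, H:13, Cl:1, I:1, N:1, O:3.

C11H13ClINO3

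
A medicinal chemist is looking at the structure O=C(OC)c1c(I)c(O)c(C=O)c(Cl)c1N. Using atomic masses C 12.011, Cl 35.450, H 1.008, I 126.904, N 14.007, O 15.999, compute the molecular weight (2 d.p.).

First, the molecular formula is C9H7ClINO4 (counting implicit H from valence).
  C: 9 × 12.011 = 108.099
  Cl: 1 × 35.450 = 35.450
  H: 7 × 1.008 = 7.056
  I: 1 × 126.904 = 126.904
  N: 1 × 14.007 = 14.007
  O: 4 × 15.999 = 63.996
Sum: 9×12.011 + 1×35.450 + 7×1.008 + 1×126.904 + 1×14.007 + 4×15.999 = 355.512 → 355.51 g/mol.

355.51 g/mol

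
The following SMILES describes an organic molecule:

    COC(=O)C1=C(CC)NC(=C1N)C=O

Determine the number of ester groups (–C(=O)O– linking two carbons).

The ester motif appears at heavy-atom position 3 in the SMILES.
Other groups present: 1 aldehyde, 1 primary amine.
Ester count: 1.

1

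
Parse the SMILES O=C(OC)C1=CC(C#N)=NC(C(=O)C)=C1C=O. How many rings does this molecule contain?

In SMILES, each pair of matching ring-closure digits denotes one ring-closing bond; the number of such bonds equals the number of independent rings.
Ring-closure bonds here: 1.

1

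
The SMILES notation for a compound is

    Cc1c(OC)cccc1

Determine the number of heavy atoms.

9

Every atom symbol written in the SMILES (organic subset) is one heavy atom; implicit H are not written.
Heavy atoms by element → C:8, O:1.
Total: 9.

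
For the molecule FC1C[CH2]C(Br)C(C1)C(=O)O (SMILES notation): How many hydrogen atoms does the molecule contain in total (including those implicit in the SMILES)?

10

Walk through each heavy atom and fill implicit hydrogens from standard valence (C 4, N 3, O 2, S 2, halogen 1):
  atom 1: F (halogen, monovalent) → 0 H
  atom 2: C, bond orders sum to 3 (valence 4) → 1 H
  atom 3: C, bond orders sum to 2 (valence 4) → 2 H
  atom 4: C with explicit H count 2
  atom 5: C, bond orders sum to 3 (valence 4) → 1 H
  atom 6: Br (halogen, monovalent) → 0 H
  atom 7: C, bond orders sum to 3 (valence 4) → 1 H
  atom 8: C, bond orders sum to 2 (valence 4) → 2 H
  atom 9: C, bond orders sum to 4 (valence 4) → 0 H
  atom 10: O, bond orders sum to 2 (valence 2) → 0 H
  atom 11: O, bond orders sum to 1 (valence 2) → 1 H
Total hydrogens: 10.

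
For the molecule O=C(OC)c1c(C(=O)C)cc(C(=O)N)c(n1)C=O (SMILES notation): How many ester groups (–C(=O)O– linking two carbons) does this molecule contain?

The ester motif appears at heavy-atom position 2 in the SMILES.
Other groups present: 1 aldehyde, 1 amide, 1 ketone.
Ester count: 1.

1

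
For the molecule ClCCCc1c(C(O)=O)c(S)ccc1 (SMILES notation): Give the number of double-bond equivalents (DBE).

5

Molecular formula: C10H11ClO2S.
DoU = (2C + 2 + N − H − X) / 2, where X is the halogen count and O/S are ignored.
    = (2·10 + 2 + 0 − 11 − 1) / 2 = 10 / 2 = 5.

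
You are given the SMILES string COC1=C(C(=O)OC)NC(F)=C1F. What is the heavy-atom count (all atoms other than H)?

Every atom symbol written in the SMILES (organic subset) is one heavy atom; implicit H are not written.
Heavy atoms by element → C:7, F:2, N:1, O:3.
Total: 13.

13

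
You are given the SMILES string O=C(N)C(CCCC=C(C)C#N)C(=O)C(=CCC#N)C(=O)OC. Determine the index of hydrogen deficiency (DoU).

9

Molecular formula: C16H19N3O4.
DoU = (2C + 2 + N − H − X) / 2, where X is the halogen count and O/S are ignored.
    = (2·16 + 2 + 3 − 19 − 0) / 2 = 18 / 2 = 9.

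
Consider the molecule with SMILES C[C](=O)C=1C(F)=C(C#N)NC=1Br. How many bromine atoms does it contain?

1

Scan the SMILES for Br atoms (remember two-letter symbols like Cl and Br are single atoms).
Bromine count: 1.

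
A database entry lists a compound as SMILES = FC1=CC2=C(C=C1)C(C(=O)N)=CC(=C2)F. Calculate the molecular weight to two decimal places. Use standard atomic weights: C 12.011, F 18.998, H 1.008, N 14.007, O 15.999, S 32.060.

First, the molecular formula is C11H7F2NO (counting implicit H from valence).
  C: 11 × 12.011 = 132.121
  F: 2 × 18.998 = 37.996
  H: 7 × 1.008 = 7.056
  N: 1 × 14.007 = 14.007
  O: 1 × 15.999 = 15.999
Sum: 11×12.011 + 2×18.998 + 7×1.008 + 1×14.007 + 1×15.999 = 207.179 → 207.18 g/mol.

207.18 g/mol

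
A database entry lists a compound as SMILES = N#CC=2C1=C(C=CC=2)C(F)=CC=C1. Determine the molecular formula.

C11H6FN

Walk through each heavy atom and fill implicit hydrogens from standard valence (C 4, N 3, O 2, S 2, halogen 1):
  atom 1: N, bond orders sum to 3 (valence 3) → 0 H
  atom 2: C, bond orders sum to 4 (valence 4) → 0 H
  atom 3: C, bond orders sum to 4 (valence 4) → 0 H
  atom 4: C, bond orders sum to 4 (valence 4) → 0 H
  atom 5: C, bond orders sum to 4 (valence 4) → 0 H
  atom 6: C, bond orders sum to 3 (valence 4) → 1 H
  atom 7: C, bond orders sum to 3 (valence 4) → 1 H
  atom 8: C, bond orders sum to 3 (valence 4) → 1 H
  atom 9: C, bond orders sum to 4 (valence 4) → 0 H
  atom 10: F (halogen, monovalent) → 0 H
  atom 11: C, bond orders sum to 3 (valence 4) → 1 H
  atom 12: C, bond orders sum to 3 (valence 4) → 1 H
  atom 13: C, bond orders sum to 3 (valence 4) → 1 H
Totals → C:11, H:6, F:1, N:1.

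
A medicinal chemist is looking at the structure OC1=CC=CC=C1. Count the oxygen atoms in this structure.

1

Scan the SMILES for O atoms (remember two-letter symbols like Cl and Br are single atoms).
Oxygen count: 1.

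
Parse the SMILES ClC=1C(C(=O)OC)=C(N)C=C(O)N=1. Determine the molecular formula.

C7H7ClN2O3

Walk through each heavy atom and fill implicit hydrogens from standard valence (C 4, N 3, O 2, S 2, halogen 1):
  atom 1: Cl (halogen, monovalent) → 0 H
  atom 2: C, bond orders sum to 4 (valence 4) → 0 H
  atom 3: C, bond orders sum to 4 (valence 4) → 0 H
  atom 4: C, bond orders sum to 4 (valence 4) → 0 H
  atom 5: O, bond orders sum to 2 (valence 2) → 0 H
  atom 6: O, bond orders sum to 2 (valence 2) → 0 H
  atom 7: C, bond orders sum to 1 (valence 4) → 3 H
  atom 8: C, bond orders sum to 4 (valence 4) → 0 H
  atom 9: N, bond orders sum to 1 (valence 3) → 2 H
  atom 10: C, bond orders sum to 3 (valence 4) → 1 H
  atom 11: C, bond orders sum to 4 (valence 4) → 0 H
  atom 12: O, bond orders sum to 1 (valence 2) → 1 H
  atom 13: N, bond orders sum to 3 (valence 3) → 0 H
Totals → C:7, H:7, Cl:1, N:2, O:3.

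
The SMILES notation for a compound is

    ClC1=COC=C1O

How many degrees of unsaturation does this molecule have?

3

Degree of unsaturation = (number of rings) + (number of π bonds).
Ring closures in the SMILES: 1.
π bonds: 2 double bonds (each 1 DoU) → 2 DoU from unsaturation.
Total DoU = 1 + 2 = 3.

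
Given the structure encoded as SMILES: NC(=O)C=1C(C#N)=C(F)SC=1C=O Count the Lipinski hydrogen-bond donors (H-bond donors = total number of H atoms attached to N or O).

2

Donors: find every N or O and count the H atoms it carries.
  atom 1 (N): bond orders sum to 1 → 2 H
  atom 3 (O): bond orders sum to 2 → 0 H
  atom 7 (N): bond orders sum to 3 → 0 H
  atom 13 (O): bond orders sum to 2 → 0 H
Lipinski HBD = 2.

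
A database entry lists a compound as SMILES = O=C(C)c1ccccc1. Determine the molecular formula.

C8H8O

Walk through each heavy atom and fill implicit hydrogens from standard valence (C 4, N 3, O 2, S 2, halogen 1); for lowercase aromatic atoms, an aromatic c carries 1 H when it has two neighbours and 0 H with three, and aromatic n carries 0 H:
  atom 1: O, bond orders sum to 2 (valence 2) → 0 H
  atom 2: C, bond orders sum to 4 (valence 4) → 0 H
  atom 3: C, bond orders sum to 1 (valence 4) → 3 H
  atom 4: aromatic c, 3 neighbours → 0 H
  atom 5: aromatic c, 2 neighbours → 1 H
  atom 6: aromatic c, 2 neighbours → 1 H
  atom 7: aromatic c, 2 neighbours → 1 H
  atom 8: aromatic c, 2 neighbours → 1 H
  atom 9: aromatic c, 2 neighbours → 1 H
Totals → C:8, H:8, O:1.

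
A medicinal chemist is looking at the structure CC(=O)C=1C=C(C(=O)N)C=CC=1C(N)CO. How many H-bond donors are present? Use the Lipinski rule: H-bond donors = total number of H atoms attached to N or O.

Donors: find every N or O and count the H atoms it carries.
  atom 3 (O): bond orders sum to 2 → 0 H
  atom 8 (O): bond orders sum to 2 → 0 H
  atom 9 (N): bond orders sum to 1 → 2 H
  atom 14 (N): bond orders sum to 1 → 2 H
  atom 16 (O): bond orders sum to 1 → 1 H
Lipinski HBD = 5.

5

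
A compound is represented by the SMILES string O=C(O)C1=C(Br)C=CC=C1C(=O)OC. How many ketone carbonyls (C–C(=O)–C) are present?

0

Scan the SMILES for the ketone motif — none present.
Groups that are present: 1 carboxylic acid, 1 ester.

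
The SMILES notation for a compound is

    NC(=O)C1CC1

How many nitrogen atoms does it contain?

1

Scan the SMILES for N atoms (remember two-letter symbols like Cl and Br are single atoms).
Nitrogen count: 1.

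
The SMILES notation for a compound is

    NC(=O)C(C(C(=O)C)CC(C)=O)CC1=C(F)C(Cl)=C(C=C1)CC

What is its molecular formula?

Walk through each heavy atom and fill implicit hydrogens from standard valence (C 4, N 3, O 2, S 2, halogen 1):
  atom 1: N, bond orders sum to 1 (valence 3) → 2 H
  atom 2: C, bond orders sum to 4 (valence 4) → 0 H
  atom 3: O, bond orders sum to 2 (valence 2) → 0 H
  atom 4: C, bond orders sum to 3 (valence 4) → 1 H
  atom 5: C, bond orders sum to 3 (valence 4) → 1 H
  atom 6: C, bond orders sum to 4 (valence 4) → 0 H
  atom 7: O, bond orders sum to 2 (valence 2) → 0 H
  atom 8: C, bond orders sum to 1 (valence 4) → 3 H
  atom 9: C, bond orders sum to 2 (valence 4) → 2 H
  atom 10: C, bond orders sum to 4 (valence 4) → 0 H
  atom 11: C, bond orders sum to 1 (valence 4) → 3 H
  atom 12: O, bond orders sum to 2 (valence 2) → 0 H
  atom 13: C, bond orders sum to 2 (valence 4) → 2 H
  atom 14: C, bond orders sum to 4 (valence 4) → 0 H
  atom 15: C, bond orders sum to 4 (valence 4) → 0 H
  atom 16: F (halogen, monovalent) → 0 H
  atom 17: C, bond orders sum to 4 (valence 4) → 0 H
  atom 18: Cl (halogen, monovalent) → 0 H
  atom 19: C, bond orders sum to 4 (valence 4) → 0 H
  atom 20: C, bond orders sum to 3 (valence 4) → 1 H
  atom 21: C, bond orders sum to 3 (valence 4) → 1 H
  atom 22: C, bond orders sum to 2 (valence 4) → 2 H
  atom 23: C, bond orders sum to 1 (valence 4) → 3 H
Totals → C:17, H:21, Cl:1, F:1, N:1, O:3.

C17H21ClFNO3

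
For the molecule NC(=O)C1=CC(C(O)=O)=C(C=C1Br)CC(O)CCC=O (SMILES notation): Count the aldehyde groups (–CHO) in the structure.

1

The aldehyde motif appears at heavy-atom position 19 in the SMILES.
Other groups present: 1 amide, 1 carboxylic acid, 1 hydroxyl.
Aldehyde count: 1.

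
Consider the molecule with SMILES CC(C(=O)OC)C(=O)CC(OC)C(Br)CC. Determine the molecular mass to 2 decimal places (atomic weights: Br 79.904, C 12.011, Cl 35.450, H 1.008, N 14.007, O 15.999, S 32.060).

295.17 g/mol

First, the molecular formula is C11H19BrO4 (counting implicit H from valence).
  Br: 1 × 79.904 = 79.904
  C: 11 × 12.011 = 132.121
  H: 19 × 1.008 = 19.152
  O: 4 × 15.999 = 63.996
Sum: 1×79.904 + 11×12.011 + 19×1.008 + 4×15.999 = 295.173 → 295.17 g/mol.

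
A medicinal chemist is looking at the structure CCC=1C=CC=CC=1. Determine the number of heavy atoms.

8

Every atom symbol written in the SMILES (organic subset) is one heavy atom; implicit H are not written.
Heavy atoms by element → C:8.
Total: 8.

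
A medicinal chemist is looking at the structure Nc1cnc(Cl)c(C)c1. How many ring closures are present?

In SMILES, each pair of matching ring-closure digits denotes one ring-closing bond; the number of such bonds equals the number of independent rings.
Ring-closure bonds here: 1.

1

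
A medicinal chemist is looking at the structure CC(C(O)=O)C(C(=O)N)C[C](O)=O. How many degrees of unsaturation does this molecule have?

Degree of unsaturation = (number of rings) + (number of π bonds).
Ring closures in the SMILES: 0.
π bonds: 3 double bonds (each 1 DoU) → 3 DoU from unsaturation.
Total DoU = 0 + 3 = 3.

3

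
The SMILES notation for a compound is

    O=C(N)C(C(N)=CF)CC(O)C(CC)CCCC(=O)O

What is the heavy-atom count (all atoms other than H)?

20

Every atom symbol written in the SMILES (organic subset) is one heavy atom; implicit H are not written.
Heavy atoms by element → C:13, F:1, N:2, O:4.
Total: 20.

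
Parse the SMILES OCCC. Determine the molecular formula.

C3H8O

Walk through each heavy atom and fill implicit hydrogens from standard valence (C 4, N 3, O 2, S 2, halogen 1):
  atom 1: O, bond orders sum to 1 (valence 2) → 1 H
  atom 2: C, bond orders sum to 2 (valence 4) → 2 H
  atom 3: C, bond orders sum to 2 (valence 4) → 2 H
  atom 4: C, bond orders sum to 1 (valence 4) → 3 H
Totals → C:3, H:8, O:1.
In Hill order: C3H8O.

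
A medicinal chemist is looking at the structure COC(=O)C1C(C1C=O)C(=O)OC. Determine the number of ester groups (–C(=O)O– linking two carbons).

The ester motif appears at heavy-atom positions 3, 10 in the SMILES.
Other groups present: 1 aldehyde.
Ester count: 2.

2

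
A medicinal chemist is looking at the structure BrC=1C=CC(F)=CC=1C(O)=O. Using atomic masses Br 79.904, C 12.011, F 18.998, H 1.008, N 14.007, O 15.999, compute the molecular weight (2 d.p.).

219.01 g/mol

First, the molecular formula is C7H4BrFO2 (counting implicit H from valence).
  Br: 1 × 79.904 = 79.904
  C: 7 × 12.011 = 84.077
  F: 1 × 18.998 = 18.998
  H: 4 × 1.008 = 4.032
  O: 2 × 15.999 = 31.998
Sum: 1×79.904 + 7×12.011 + 1×18.998 + 4×1.008 + 2×15.999 = 219.009 → 219.01 g/mol.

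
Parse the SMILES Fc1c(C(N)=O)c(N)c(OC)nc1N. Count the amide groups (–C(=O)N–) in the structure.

1

The amide motif appears at heavy-atom position 4 in the SMILES.
Other groups present: 1 ether, 2 primary amine.
Amide count: 1.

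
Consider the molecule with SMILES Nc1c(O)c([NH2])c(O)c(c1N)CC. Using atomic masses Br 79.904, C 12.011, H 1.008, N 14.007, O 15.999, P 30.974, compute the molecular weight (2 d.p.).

First, the molecular formula is C8H13N3O2 (counting implicit H from valence).
  C: 8 × 12.011 = 96.088
  H: 13 × 1.008 = 13.104
  N: 3 × 14.007 = 42.021
  O: 2 × 15.999 = 31.998
Sum: 8×12.011 + 13×1.008 + 3×14.007 + 2×15.999 = 183.211 → 183.21 g/mol.

183.21 g/mol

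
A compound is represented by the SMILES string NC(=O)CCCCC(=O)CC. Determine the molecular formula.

Walk through each heavy atom and fill implicit hydrogens from standard valence (C 4, N 3, O 2, S 2, halogen 1):
  atom 1: N, bond orders sum to 1 (valence 3) → 2 H
  atom 2: C, bond orders sum to 4 (valence 4) → 0 H
  atom 3: O, bond orders sum to 2 (valence 2) → 0 H
  atom 4: C, bond orders sum to 2 (valence 4) → 2 H
  atom 5: C, bond orders sum to 2 (valence 4) → 2 H
  atom 6: C, bond orders sum to 2 (valence 4) → 2 H
  atom 7: C, bond orders sum to 2 (valence 4) → 2 H
  atom 8: C, bond orders sum to 4 (valence 4) → 0 H
  atom 9: O, bond orders sum to 2 (valence 2) → 0 H
  atom 10: C, bond orders sum to 2 (valence 4) → 2 H
  atom 11: C, bond orders sum to 1 (valence 4) → 3 H
Totals → C:8, H:15, N:1, O:2.
In Hill order: C8H15NO2.

C8H15NO2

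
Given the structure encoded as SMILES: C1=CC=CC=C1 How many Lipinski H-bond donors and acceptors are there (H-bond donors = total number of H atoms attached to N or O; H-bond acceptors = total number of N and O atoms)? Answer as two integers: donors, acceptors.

0, 0

Donors: find every N or O and count the H atoms it carries.
  (no N or O atoms present)
Lipinski HBD = 0.
Acceptors: N atoms = 0, O atoms = 0 → HBA = 0.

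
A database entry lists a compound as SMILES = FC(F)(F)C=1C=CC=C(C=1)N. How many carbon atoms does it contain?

7

Count every carbon token in the SMILES (each C, including those in ring-closure positions and inside branches).
Carbon count: 7.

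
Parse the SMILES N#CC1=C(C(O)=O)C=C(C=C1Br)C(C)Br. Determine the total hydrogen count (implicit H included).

Walk through each heavy atom and fill implicit hydrogens from standard valence (C 4, N 3, O 2, S 2, halogen 1):
  atom 1: N, bond orders sum to 3 (valence 3) → 0 H
  atom 2: C, bond orders sum to 4 (valence 4) → 0 H
  atom 3: C, bond orders sum to 4 (valence 4) → 0 H
  atom 4: C, bond orders sum to 4 (valence 4) → 0 H
  atom 5: C, bond orders sum to 4 (valence 4) → 0 H
  atom 6: O, bond orders sum to 1 (valence 2) → 1 H
  atom 7: O, bond orders sum to 2 (valence 2) → 0 H
  atom 8: C, bond orders sum to 3 (valence 4) → 1 H
  atom 9: C, bond orders sum to 4 (valence 4) → 0 H
  atom 10: C, bond orders sum to 3 (valence 4) → 1 H
  atom 11: C, bond orders sum to 4 (valence 4) → 0 H
  atom 12: Br (halogen, monovalent) → 0 H
  atom 13: C, bond orders sum to 3 (valence 4) → 1 H
  atom 14: C, bond orders sum to 1 (valence 4) → 3 H
  atom 15: Br (halogen, monovalent) → 0 H
Total hydrogens: 7.

7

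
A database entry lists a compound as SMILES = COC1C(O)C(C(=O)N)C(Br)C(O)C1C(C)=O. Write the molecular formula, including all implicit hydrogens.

C10H16BrNO5

Walk through each heavy atom and fill implicit hydrogens from standard valence (C 4, N 3, O 2, S 2, halogen 1):
  atom 1: C, bond orders sum to 1 (valence 4) → 3 H
  atom 2: O, bond orders sum to 2 (valence 2) → 0 H
  atom 3: C, bond orders sum to 3 (valence 4) → 1 H
  atom 4: C, bond orders sum to 3 (valence 4) → 1 H
  atom 5: O, bond orders sum to 1 (valence 2) → 1 H
  atom 6: C, bond orders sum to 3 (valence 4) → 1 H
  atom 7: C, bond orders sum to 4 (valence 4) → 0 H
  atom 8: O, bond orders sum to 2 (valence 2) → 0 H
  atom 9: N, bond orders sum to 1 (valence 3) → 2 H
  atom 10: C, bond orders sum to 3 (valence 4) → 1 H
  atom 11: Br (halogen, monovalent) → 0 H
  atom 12: C, bond orders sum to 3 (valence 4) → 1 H
  atom 13: O, bond orders sum to 1 (valence 2) → 1 H
  atom 14: C, bond orders sum to 3 (valence 4) → 1 H
  atom 15: C, bond orders sum to 4 (valence 4) → 0 H
  atom 16: C, bond orders sum to 1 (valence 4) → 3 H
  atom 17: O, bond orders sum to 2 (valence 2) → 0 H
Totals → C:10, H:16, Br:1, N:1, O:5.
In Hill order: C10H16BrNO5.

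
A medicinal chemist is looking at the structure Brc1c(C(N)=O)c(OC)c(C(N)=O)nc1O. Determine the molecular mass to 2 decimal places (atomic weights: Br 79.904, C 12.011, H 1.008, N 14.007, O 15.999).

290.07 g/mol

First, the molecular formula is C8H8BrN3O4 (counting implicit H from valence).
  Br: 1 × 79.904 = 79.904
  C: 8 × 12.011 = 96.088
  H: 8 × 1.008 = 8.064
  N: 3 × 14.007 = 42.021
  O: 4 × 15.999 = 63.996
Sum: 1×79.904 + 8×12.011 + 8×1.008 + 3×14.007 + 4×15.999 = 290.073 → 290.07 g/mol.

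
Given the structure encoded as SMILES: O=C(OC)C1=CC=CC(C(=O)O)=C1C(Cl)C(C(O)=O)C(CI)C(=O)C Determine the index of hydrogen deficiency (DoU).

Molecular formula: C16H16ClIO7.
DoU = (2C + 2 + N − H − X) / 2, where X is the halogen count and O/S are ignored.
    = (2·16 + 2 + 0 − 16 − 2) / 2 = 16 / 2 = 8.

8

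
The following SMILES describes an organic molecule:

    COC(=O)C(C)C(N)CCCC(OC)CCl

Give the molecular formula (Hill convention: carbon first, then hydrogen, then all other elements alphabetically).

C11H22ClNO3

Walk through each heavy atom and fill implicit hydrogens from standard valence (C 4, N 3, O 2, S 2, halogen 1):
  atom 1: C, bond orders sum to 1 (valence 4) → 3 H
  atom 2: O, bond orders sum to 2 (valence 2) → 0 H
  atom 3: C, bond orders sum to 4 (valence 4) → 0 H
  atom 4: O, bond orders sum to 2 (valence 2) → 0 H
  atom 5: C, bond orders sum to 3 (valence 4) → 1 H
  atom 6: C, bond orders sum to 1 (valence 4) → 3 H
  atom 7: C, bond orders sum to 3 (valence 4) → 1 H
  atom 8: N, bond orders sum to 1 (valence 3) → 2 H
  atom 9: C, bond orders sum to 2 (valence 4) → 2 H
  atom 10: C, bond orders sum to 2 (valence 4) → 2 H
  atom 11: C, bond orders sum to 2 (valence 4) → 2 H
  atom 12: C, bond orders sum to 3 (valence 4) → 1 H
  atom 13: O, bond orders sum to 2 (valence 2) → 0 H
  atom 14: C, bond orders sum to 1 (valence 4) → 3 H
  atom 15: C, bond orders sum to 2 (valence 4) → 2 H
  atom 16: Cl (halogen, monovalent) → 0 H
Totals → C:11, H:22, Cl:1, N:1, O:3.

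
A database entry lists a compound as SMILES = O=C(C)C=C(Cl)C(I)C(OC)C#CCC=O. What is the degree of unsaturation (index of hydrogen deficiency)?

5

Molecular formula: C11H12ClIO3.
DoU = (2C + 2 + N − H − X) / 2, where X is the halogen count and O/S are ignored.
    = (2·11 + 2 + 0 − 12 − 2) / 2 = 10 / 2 = 5.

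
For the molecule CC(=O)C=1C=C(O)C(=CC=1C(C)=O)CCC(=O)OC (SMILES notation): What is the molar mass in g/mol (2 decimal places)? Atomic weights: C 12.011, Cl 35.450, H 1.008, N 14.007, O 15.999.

264.28 g/mol

First, the molecular formula is C14H16O5 (counting implicit H from valence).
  C: 14 × 12.011 = 168.154
  H: 16 × 1.008 = 16.128
  O: 5 × 15.999 = 79.995
Sum: 14×12.011 + 16×1.008 + 5×15.999 = 264.277 → 264.28 g/mol.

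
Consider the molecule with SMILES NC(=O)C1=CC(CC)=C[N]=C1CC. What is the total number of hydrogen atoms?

Walk through each heavy atom and fill implicit hydrogens from standard valence (C 4, N 3, O 2, S 2, halogen 1):
  atom 1: N, bond orders sum to 1 (valence 3) → 2 H
  atom 2: C, bond orders sum to 4 (valence 4) → 0 H
  atom 3: O, bond orders sum to 2 (valence 2) → 0 H
  atom 4: C, bond orders sum to 4 (valence 4) → 0 H
  atom 5: C, bond orders sum to 3 (valence 4) → 1 H
  atom 6: C, bond orders sum to 4 (valence 4) → 0 H
  atom 7: C, bond orders sum to 2 (valence 4) → 2 H
  atom 8: C, bond orders sum to 1 (valence 4) → 3 H
  atom 9: C, bond orders sum to 3 (valence 4) → 1 H
  atom 10: N with explicit H count 0
  atom 11: C, bond orders sum to 4 (valence 4) → 0 H
  atom 12: C, bond orders sum to 2 (valence 4) → 2 H
  atom 13: C, bond orders sum to 1 (valence 4) → 3 H
Total hydrogens: 14.

14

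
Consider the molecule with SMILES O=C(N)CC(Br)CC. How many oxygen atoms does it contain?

Scan the SMILES for O atoms (remember two-letter symbols like Cl and Br are single atoms).
Oxygen count: 1.

1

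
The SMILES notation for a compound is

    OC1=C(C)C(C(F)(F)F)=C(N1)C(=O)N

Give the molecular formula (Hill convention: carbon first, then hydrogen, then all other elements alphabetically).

Walk through each heavy atom and fill implicit hydrogens from standard valence (C 4, N 3, O 2, S 2, halogen 1):
  atom 1: O, bond orders sum to 1 (valence 2) → 1 H
  atom 2: C, bond orders sum to 4 (valence 4) → 0 H
  atom 3: C, bond orders sum to 4 (valence 4) → 0 H
  atom 4: C, bond orders sum to 1 (valence 4) → 3 H
  atom 5: C, bond orders sum to 4 (valence 4) → 0 H
  atom 6: C, bond orders sum to 4 (valence 4) → 0 H
  atom 7: F (halogen, monovalent) → 0 H
  atom 8: F (halogen, monovalent) → 0 H
  atom 9: F (halogen, monovalent) → 0 H
  atom 10: C, bond orders sum to 4 (valence 4) → 0 H
  atom 11: N, bond orders sum to 2 (valence 3) → 1 H
  atom 12: C, bond orders sum to 4 (valence 4) → 0 H
  atom 13: O, bond orders sum to 2 (valence 2) → 0 H
  atom 14: N, bond orders sum to 1 (valence 3) → 2 H
Totals → C:7, H:7, F:3, N:2, O:2.
In Hill order: C7H7F3N2O2.

C7H7F3N2O2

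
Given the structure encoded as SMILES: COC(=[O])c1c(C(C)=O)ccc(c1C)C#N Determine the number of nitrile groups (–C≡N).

1

The nitrile motif appears at heavy-atom position 15 in the SMILES.
Other groups present: 1 ester, 1 ketone.
Nitrile count: 1.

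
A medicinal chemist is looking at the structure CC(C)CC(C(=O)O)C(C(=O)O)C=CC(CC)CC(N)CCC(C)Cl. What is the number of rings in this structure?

In SMILES, each pair of matching ring-closure digits denotes one ring-closing bond; the number of such bonds equals the number of independent rings.
Ring-closure bonds here: 0.

0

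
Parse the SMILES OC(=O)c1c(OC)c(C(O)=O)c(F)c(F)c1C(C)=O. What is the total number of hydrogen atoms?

8

Walk through each heavy atom and fill implicit hydrogens from standard valence (C 4, N 3, O 2, S 2, halogen 1); for lowercase aromatic atoms, an aromatic c carries 1 H when it has two neighbours and 0 H with three, and aromatic n carries 0 H:
  atom 1: O, bond orders sum to 1 (valence 2) → 1 H
  atom 2: C, bond orders sum to 4 (valence 4) → 0 H
  atom 3: O, bond orders sum to 2 (valence 2) → 0 H
  atom 4: aromatic c, 3 neighbours → 0 H
  atom 5: aromatic c, 3 neighbours → 0 H
  atom 6: O, bond orders sum to 2 (valence 2) → 0 H
  atom 7: C, bond orders sum to 1 (valence 4) → 3 H
  atom 8: aromatic c, 3 neighbours → 0 H
  atom 9: C, bond orders sum to 4 (valence 4) → 0 H
  atom 10: O, bond orders sum to 1 (valence 2) → 1 H
  atom 11: O, bond orders sum to 2 (valence 2) → 0 H
  atom 12: aromatic c, 3 neighbours → 0 H
  atom 13: F (halogen, monovalent) → 0 H
  atom 14: aromatic c, 3 neighbours → 0 H
  atom 15: F (halogen, monovalent) → 0 H
  atom 16: aromatic c, 3 neighbours → 0 H
  atom 17: C, bond orders sum to 4 (valence 4) → 0 H
  atom 18: C, bond orders sum to 1 (valence 4) → 3 H
  atom 19: O, bond orders sum to 2 (valence 2) → 0 H
Total hydrogens: 8.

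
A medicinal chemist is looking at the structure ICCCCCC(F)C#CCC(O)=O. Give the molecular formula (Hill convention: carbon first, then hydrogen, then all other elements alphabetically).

C10H14FIO2

Walk through each heavy atom and fill implicit hydrogens from standard valence (C 4, N 3, O 2, S 2, halogen 1):
  atom 1: I (halogen, monovalent) → 0 H
  atom 2: C, bond orders sum to 2 (valence 4) → 2 H
  atom 3: C, bond orders sum to 2 (valence 4) → 2 H
  atom 4: C, bond orders sum to 2 (valence 4) → 2 H
  atom 5: C, bond orders sum to 2 (valence 4) → 2 H
  atom 6: C, bond orders sum to 2 (valence 4) → 2 H
  atom 7: C, bond orders sum to 3 (valence 4) → 1 H
  atom 8: F (halogen, monovalent) → 0 H
  atom 9: C, bond orders sum to 4 (valence 4) → 0 H
  atom 10: C, bond orders sum to 4 (valence 4) → 0 H
  atom 11: C, bond orders sum to 2 (valence 4) → 2 H
  atom 12: C, bond orders sum to 4 (valence 4) → 0 H
  atom 13: O, bond orders sum to 1 (valence 2) → 1 H
  atom 14: O, bond orders sum to 2 (valence 2) → 0 H
Totals → C:10, H:14, F:1, I:1, O:2.
In Hill order: C10H14FIO2.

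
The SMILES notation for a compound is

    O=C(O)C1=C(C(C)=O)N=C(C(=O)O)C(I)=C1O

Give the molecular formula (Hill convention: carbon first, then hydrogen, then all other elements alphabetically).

C9H6INO6

Walk through each heavy atom and fill implicit hydrogens from standard valence (C 4, N 3, O 2, S 2, halogen 1):
  atom 1: O, bond orders sum to 2 (valence 2) → 0 H
  atom 2: C, bond orders sum to 4 (valence 4) → 0 H
  atom 3: O, bond orders sum to 1 (valence 2) → 1 H
  atom 4: C, bond orders sum to 4 (valence 4) → 0 H
  atom 5: C, bond orders sum to 4 (valence 4) → 0 H
  atom 6: C, bond orders sum to 4 (valence 4) → 0 H
  atom 7: C, bond orders sum to 1 (valence 4) → 3 H
  atom 8: O, bond orders sum to 2 (valence 2) → 0 H
  atom 9: N, bond orders sum to 3 (valence 3) → 0 H
  atom 10: C, bond orders sum to 4 (valence 4) → 0 H
  atom 11: C, bond orders sum to 4 (valence 4) → 0 H
  atom 12: O, bond orders sum to 2 (valence 2) → 0 H
  atom 13: O, bond orders sum to 1 (valence 2) → 1 H
  atom 14: C, bond orders sum to 4 (valence 4) → 0 H
  atom 15: I (halogen, monovalent) → 0 H
  atom 16: C, bond orders sum to 4 (valence 4) → 0 H
  atom 17: O, bond orders sum to 1 (valence 2) → 1 H
Totals → C:9, H:6, I:1, N:1, O:6.
In Hill order: C9H6INO6.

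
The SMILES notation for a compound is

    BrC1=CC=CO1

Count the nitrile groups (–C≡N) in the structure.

0

Scan the SMILES for the nitrile motif — none present.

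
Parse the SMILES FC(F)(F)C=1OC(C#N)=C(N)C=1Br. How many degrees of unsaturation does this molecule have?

Degree of unsaturation = (number of rings) + (number of π bonds).
Ring closures in the SMILES: 1.
π bonds: 2 double bonds (each 1 DoU), 1 triple bond (each 2 DoU) → 4 DoU from unsaturation.
Total DoU = 1 + 4 = 5.

5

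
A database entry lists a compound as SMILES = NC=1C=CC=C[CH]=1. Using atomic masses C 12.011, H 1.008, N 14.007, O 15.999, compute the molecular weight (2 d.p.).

First, the molecular formula is C6H7N (counting implicit H from valence).
  C: 6 × 12.011 = 72.066
  H: 7 × 1.008 = 7.056
  N: 1 × 14.007 = 14.007
Sum: 6×12.011 + 7×1.008 + 1×14.007 = 93.129 → 93.13 g/mol.

93.13 g/mol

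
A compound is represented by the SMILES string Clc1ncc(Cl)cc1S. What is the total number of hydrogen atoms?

Walk through each heavy atom and fill implicit hydrogens from standard valence (C 4, N 3, O 2, S 2, halogen 1); for lowercase aromatic atoms, an aromatic c carries 1 H when it has two neighbours and 0 H with three, and aromatic n carries 0 H:
  atom 1: Cl (halogen, monovalent) → 0 H
  atom 2: aromatic c, 3 neighbours → 0 H
  atom 3: aromatic n, 2 neighbours → 0 H
  atom 4: aromatic c, 2 neighbours → 1 H
  atom 5: aromatic c, 3 neighbours → 0 H
  atom 6: Cl (halogen, monovalent) → 0 H
  atom 7: aromatic c, 2 neighbours → 1 H
  atom 8: aromatic c, 3 neighbours → 0 H
  atom 9: S, bond orders sum to 1 (valence 2) → 1 H
Total hydrogens: 3.

3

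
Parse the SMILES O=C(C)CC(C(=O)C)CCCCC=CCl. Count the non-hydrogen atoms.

15

Every atom symbol written in the SMILES (organic subset) is one heavy atom; implicit H are not written.
Heavy atoms by element → C:12, Cl:1, O:2.
Total: 15.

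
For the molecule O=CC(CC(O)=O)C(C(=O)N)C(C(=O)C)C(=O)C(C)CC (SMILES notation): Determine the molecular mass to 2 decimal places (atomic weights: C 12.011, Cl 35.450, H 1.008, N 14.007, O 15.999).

First, the molecular formula is C14H21NO6 (counting implicit H from valence).
  C: 14 × 12.011 = 168.154
  H: 21 × 1.008 = 21.168
  N: 1 × 14.007 = 14.007
  O: 6 × 15.999 = 95.994
Sum: 14×12.011 + 21×1.008 + 1×14.007 + 6×15.999 = 299.323 → 299.32 g/mol.

299.32 g/mol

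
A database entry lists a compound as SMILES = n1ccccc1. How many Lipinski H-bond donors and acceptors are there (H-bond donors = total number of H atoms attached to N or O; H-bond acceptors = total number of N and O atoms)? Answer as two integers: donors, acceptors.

0, 1

Donors: find every N or O and count the H atoms it carries.
  atom 1 (N): bond orders sum to 3 → 0 H
Lipinski HBD = 0.
Acceptors: N atoms = 1, O atoms = 0 → HBA = 1.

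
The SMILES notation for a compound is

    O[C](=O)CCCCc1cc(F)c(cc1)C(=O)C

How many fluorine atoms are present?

Scan the SMILES for F atoms (remember two-letter symbols like Cl and Br are single atoms).
Fluorine count: 1.

1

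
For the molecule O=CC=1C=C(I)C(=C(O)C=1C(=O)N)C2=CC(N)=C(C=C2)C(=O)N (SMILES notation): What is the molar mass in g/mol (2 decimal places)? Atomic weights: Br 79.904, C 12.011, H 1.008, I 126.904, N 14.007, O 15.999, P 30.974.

425.18 g/mol

First, the molecular formula is C15H12IN3O4 (counting implicit H from valence).
  C: 15 × 12.011 = 180.165
  H: 12 × 1.008 = 12.096
  I: 1 × 126.904 = 126.904
  N: 3 × 14.007 = 42.021
  O: 4 × 15.999 = 63.996
Sum: 15×12.011 + 12×1.008 + 1×126.904 + 3×14.007 + 4×15.999 = 425.182 → 425.18 g/mol.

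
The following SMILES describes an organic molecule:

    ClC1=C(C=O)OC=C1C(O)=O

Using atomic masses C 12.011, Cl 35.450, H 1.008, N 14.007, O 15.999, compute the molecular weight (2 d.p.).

First, the molecular formula is C6H3ClO4 (counting implicit H from valence).
  C: 6 × 12.011 = 72.066
  Cl: 1 × 35.450 = 35.450
  H: 3 × 1.008 = 3.024
  O: 4 × 15.999 = 63.996
Sum: 6×12.011 + 1×35.450 + 3×1.008 + 4×15.999 = 174.536 → 174.54 g/mol.

174.54 g/mol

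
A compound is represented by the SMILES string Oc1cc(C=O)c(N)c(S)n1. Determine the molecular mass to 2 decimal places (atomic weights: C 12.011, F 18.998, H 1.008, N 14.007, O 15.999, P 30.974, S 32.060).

First, the molecular formula is C6H6N2O2S (counting implicit H from valence).
  C: 6 × 12.011 = 72.066
  H: 6 × 1.008 = 6.048
  N: 2 × 14.007 = 28.014
  O: 2 × 15.999 = 31.998
  S: 1 × 32.060 = 32.060
Sum: 6×12.011 + 6×1.008 + 2×14.007 + 2×15.999 + 1×32.060 = 170.186 → 170.19 g/mol.

170.19 g/mol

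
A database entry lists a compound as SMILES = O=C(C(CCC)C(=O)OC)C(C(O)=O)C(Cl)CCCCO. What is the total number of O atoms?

Scan the SMILES for O atoms (remember two-letter symbols like Cl and Br are single atoms).
Oxygen count: 6.

6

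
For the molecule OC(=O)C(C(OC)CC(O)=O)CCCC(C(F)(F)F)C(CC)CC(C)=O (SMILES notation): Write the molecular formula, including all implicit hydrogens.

C17H27F3O6

Walk through each heavy atom and fill implicit hydrogens from standard valence (C 4, N 3, O 2, S 2, halogen 1):
  atom 1: O, bond orders sum to 1 (valence 2) → 1 H
  atom 2: C, bond orders sum to 4 (valence 4) → 0 H
  atom 3: O, bond orders sum to 2 (valence 2) → 0 H
  atom 4: C, bond orders sum to 3 (valence 4) → 1 H
  atom 5: C, bond orders sum to 3 (valence 4) → 1 H
  atom 6: O, bond orders sum to 2 (valence 2) → 0 H
  atom 7: C, bond orders sum to 1 (valence 4) → 3 H
  atom 8: C, bond orders sum to 2 (valence 4) → 2 H
  atom 9: C, bond orders sum to 4 (valence 4) → 0 H
  atom 10: O, bond orders sum to 1 (valence 2) → 1 H
  atom 11: O, bond orders sum to 2 (valence 2) → 0 H
  atom 12: C, bond orders sum to 2 (valence 4) → 2 H
  atom 13: C, bond orders sum to 2 (valence 4) → 2 H
  atom 14: C, bond orders sum to 2 (valence 4) → 2 H
  atom 15: C, bond orders sum to 3 (valence 4) → 1 H
  atom 16: C, bond orders sum to 4 (valence 4) → 0 H
  atom 17: F (halogen, monovalent) → 0 H
  atom 18: F (halogen, monovalent) → 0 H
  atom 19: F (halogen, monovalent) → 0 H
  atom 20: C, bond orders sum to 3 (valence 4) → 1 H
  atom 21: C, bond orders sum to 2 (valence 4) → 2 H
  atom 22: C, bond orders sum to 1 (valence 4) → 3 H
  atom 23: C, bond orders sum to 2 (valence 4) → 2 H
  atom 24: C, bond orders sum to 4 (valence 4) → 0 H
  atom 25: C, bond orders sum to 1 (valence 4) → 3 H
  atom 26: O, bond orders sum to 2 (valence 2) → 0 H
Totals → C:17, H:27, F:3, O:6.
In Hill order: C17H27F3O6.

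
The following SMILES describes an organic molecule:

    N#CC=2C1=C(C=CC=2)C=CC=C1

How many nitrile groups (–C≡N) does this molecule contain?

1

The nitrile motif appears at heavy-atom position 2 in the SMILES.
Nitrile count: 1.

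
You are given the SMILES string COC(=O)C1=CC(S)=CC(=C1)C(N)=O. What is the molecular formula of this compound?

C9H9NO3S

Walk through each heavy atom and fill implicit hydrogens from standard valence (C 4, N 3, O 2, S 2, halogen 1):
  atom 1: C, bond orders sum to 1 (valence 4) → 3 H
  atom 2: O, bond orders sum to 2 (valence 2) → 0 H
  atom 3: C, bond orders sum to 4 (valence 4) → 0 H
  atom 4: O, bond orders sum to 2 (valence 2) → 0 H
  atom 5: C, bond orders sum to 4 (valence 4) → 0 H
  atom 6: C, bond orders sum to 3 (valence 4) → 1 H
  atom 7: C, bond orders sum to 4 (valence 4) → 0 H
  atom 8: S, bond orders sum to 1 (valence 2) → 1 H
  atom 9: C, bond orders sum to 3 (valence 4) → 1 H
  atom 10: C, bond orders sum to 4 (valence 4) → 0 H
  atom 11: C, bond orders sum to 3 (valence 4) → 1 H
  atom 12: C, bond orders sum to 4 (valence 4) → 0 H
  atom 13: N, bond orders sum to 1 (valence 3) → 2 H
  atom 14: O, bond orders sum to 2 (valence 2) → 0 H
Totals → C:9, H:9, N:1, O:3, S:1.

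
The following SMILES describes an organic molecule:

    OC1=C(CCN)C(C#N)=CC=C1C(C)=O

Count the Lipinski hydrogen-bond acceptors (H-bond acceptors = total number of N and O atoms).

N atoms: 2; O atoms: 2.
Lipinski HBA = 2 + 2 = 4.

4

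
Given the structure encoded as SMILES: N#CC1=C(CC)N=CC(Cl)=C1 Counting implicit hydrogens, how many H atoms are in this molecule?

7

Walk through each heavy atom and fill implicit hydrogens from standard valence (C 4, N 3, O 2, S 2, halogen 1):
  atom 1: N, bond orders sum to 3 (valence 3) → 0 H
  atom 2: C, bond orders sum to 4 (valence 4) → 0 H
  atom 3: C, bond orders sum to 4 (valence 4) → 0 H
  atom 4: C, bond orders sum to 4 (valence 4) → 0 H
  atom 5: C, bond orders sum to 2 (valence 4) → 2 H
  atom 6: C, bond orders sum to 1 (valence 4) → 3 H
  atom 7: N, bond orders sum to 3 (valence 3) → 0 H
  atom 8: C, bond orders sum to 3 (valence 4) → 1 H
  atom 9: C, bond orders sum to 4 (valence 4) → 0 H
  atom 10: Cl (halogen, monovalent) → 0 H
  atom 11: C, bond orders sum to 3 (valence 4) → 1 H
Total hydrogens: 7.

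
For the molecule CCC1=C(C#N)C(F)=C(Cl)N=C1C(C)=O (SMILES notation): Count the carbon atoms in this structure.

10

Count every carbon token in the SMILES (each C, including those in ring-closure positions and inside branches).
Carbon count: 10.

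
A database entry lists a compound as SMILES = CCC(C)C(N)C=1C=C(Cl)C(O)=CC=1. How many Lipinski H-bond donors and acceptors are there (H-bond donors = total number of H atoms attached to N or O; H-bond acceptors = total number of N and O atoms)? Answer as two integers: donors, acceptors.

3, 2

Donors: find every N or O and count the H atoms it carries.
  atom 6 (N): bond orders sum to 1 → 2 H
  atom 12 (O): bond orders sum to 1 → 1 H
Lipinski HBD = 3.
Acceptors: N atoms = 1, O atoms = 1 → HBA = 2.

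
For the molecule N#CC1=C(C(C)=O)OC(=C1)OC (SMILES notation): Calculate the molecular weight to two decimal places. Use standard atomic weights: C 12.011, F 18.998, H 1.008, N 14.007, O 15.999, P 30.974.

165.15 g/mol

First, the molecular formula is C8H7NO3 (counting implicit H from valence).
  C: 8 × 12.011 = 96.088
  H: 7 × 1.008 = 7.056
  N: 1 × 14.007 = 14.007
  O: 3 × 15.999 = 47.997
Sum: 8×12.011 + 7×1.008 + 1×14.007 + 3×15.999 = 165.148 → 165.15 g/mol.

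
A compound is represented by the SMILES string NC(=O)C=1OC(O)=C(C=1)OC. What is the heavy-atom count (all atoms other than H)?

Every atom symbol written in the SMILES (organic subset) is one heavy atom; implicit H are not written.
Heavy atoms by element → C:6, N:1, O:4.
Total: 11.

11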